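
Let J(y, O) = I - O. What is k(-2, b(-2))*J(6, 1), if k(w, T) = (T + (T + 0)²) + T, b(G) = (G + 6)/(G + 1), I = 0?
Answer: -8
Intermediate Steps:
b(G) = (6 + G)/(1 + G)
J(y, O) = -O (J(y, O) = 0 - O = -O)
k(w, T) = T² + 2*T (k(w, T) = (T + T²) + T = T² + 2*T)
k(-2, b(-2))*J(6, 1) = (((6 - 2)/(1 - 2))*(2 + (6 - 2)/(1 - 2)))*(-1*1) = ((4/(-1))*(2 + 4/(-1)))*(-1) = ((-1*4)*(2 - 1*4))*(-1) = -4*(2 - 4)*(-1) = -4*(-2)*(-1) = 8*(-1) = -8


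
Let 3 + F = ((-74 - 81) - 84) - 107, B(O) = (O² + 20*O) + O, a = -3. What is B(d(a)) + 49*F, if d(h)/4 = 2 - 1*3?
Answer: -17169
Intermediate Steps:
d(h) = -4 (d(h) = 4*(2 - 1*3) = 4*(2 - 3) = 4*(-1) = -4)
B(O) = O² + 21*O
F = -349 (F = -3 + (((-74 - 81) - 84) - 107) = -3 + ((-155 - 84) - 107) = -3 + (-239 - 107) = -3 - 346 = -349)
B(d(a)) + 49*F = -4*(21 - 4) + 49*(-349) = -4*17 - 17101 = -68 - 17101 = -17169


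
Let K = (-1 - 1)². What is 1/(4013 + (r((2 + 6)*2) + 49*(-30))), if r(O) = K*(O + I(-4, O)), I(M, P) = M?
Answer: 1/2591 ≈ 0.00038595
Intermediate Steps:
K = 4 (K = (-2)² = 4)
r(O) = -16 + 4*O (r(O) = 4*(O - 4) = 4*(-4 + O) = -16 + 4*O)
1/(4013 + (r((2 + 6)*2) + 49*(-30))) = 1/(4013 + ((-16 + 4*((2 + 6)*2)) + 49*(-30))) = 1/(4013 + ((-16 + 4*(8*2)) - 1470)) = 1/(4013 + ((-16 + 4*16) - 1470)) = 1/(4013 + ((-16 + 64) - 1470)) = 1/(4013 + (48 - 1470)) = 1/(4013 - 1422) = 1/2591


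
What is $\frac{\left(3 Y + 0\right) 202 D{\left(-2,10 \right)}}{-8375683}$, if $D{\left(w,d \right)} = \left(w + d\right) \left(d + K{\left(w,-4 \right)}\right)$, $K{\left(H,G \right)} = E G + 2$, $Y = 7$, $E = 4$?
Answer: $\frac{135744}{8375683} \approx 0.016207$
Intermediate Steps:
$K{\left(H,G \right)} = 2 + 4 G$ ($K{\left(H,G \right)} = 4 G + 2 = 2 + 4 G$)
$D{\left(w,d \right)} = \left(-14 + d\right) \left(d + w\right)$ ($D{\left(w,d \right)} = \left(w + d\right) \left(d + \left(2 + 4 \left(-4\right)\right)\right) = \left(d + w\right) \left(d + \left(2 - 16\right)\right) = \left(d + w\right) \left(d - 14\right) = \left(d + w\right) \left(-14 + d\right) = \left(-14 + d\right) \left(d + w\right)$)
$\frac{\left(3 Y + 0\right) 202 D{\left(-2,10 \right)}}{-8375683} = \frac{\left(3 \cdot 7 + 0\right) 202 \left(10^{2} - 140 - -28 + 10 \left(-2\right)\right)}{-8375683} = \left(21 + 0\right) 202 \left(100 - 140 + 28 - 20\right) \left(- \frac{1}{8375683}\right) = 21 \cdot 202 \left(-32\right) \left(- \frac{1}{8375683}\right) = 4242 \left(-32\right) \left(- \frac{1}{8375683}\right) = \left(-135744\right) \left(- \frac{1}{8375683}\right) = \frac{135744}{8375683}$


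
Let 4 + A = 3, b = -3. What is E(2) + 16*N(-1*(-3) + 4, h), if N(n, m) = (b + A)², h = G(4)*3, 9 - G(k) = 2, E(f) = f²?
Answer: 260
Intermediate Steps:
A = -1 (A = -4 + 3 = -1)
G(k) = 7 (G(k) = 9 - 1*2 = 9 - 2 = 7)
h = 21 (h = 7*3 = 21)
N(n, m) = 16 (N(n, m) = (-3 - 1)² = (-4)² = 16)
E(2) + 16*N(-1*(-3) + 4, h) = 2² + 16*16 = 4 + 256 = 260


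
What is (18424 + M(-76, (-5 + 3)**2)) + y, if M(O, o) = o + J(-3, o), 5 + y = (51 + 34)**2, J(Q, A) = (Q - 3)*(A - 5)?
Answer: 25654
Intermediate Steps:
J(Q, A) = (-5 + A)*(-3 + Q) (J(Q, A) = (-3 + Q)*(-5 + A) = (-5 + A)*(-3 + Q))
y = 7220 (y = -5 + (51 + 34)**2 = -5 + 85**2 = -5 + 7225 = 7220)
M(O, o) = 30 - 5*o (M(O, o) = o + (15 - 5*(-3) - 3*o + o*(-3)) = o + (15 + 15 - 3*o - 3*o) = o + (30 - 6*o) = 30 - 5*o)
(18424 + M(-76, (-5 + 3)**2)) + y = (18424 + (30 - 5*(-5 + 3)**2)) + 7220 = (18424 + (30 - 5*(-2)**2)) + 7220 = (18424 + (30 - 5*4)) + 7220 = (18424 + (30 - 20)) + 7220 = (18424 + 10) + 7220 = 18434 + 7220 = 25654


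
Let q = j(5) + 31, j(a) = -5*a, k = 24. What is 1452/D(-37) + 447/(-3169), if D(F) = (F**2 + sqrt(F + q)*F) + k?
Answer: 1380845637/1570943018 + 13431*I*sqrt(31)/495722 ≈ 0.87899 + 0.15085*I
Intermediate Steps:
q = 6 (q = -5*5 + 31 = -25 + 31 = 6)
D(F) = 24 + F**2 + F*sqrt(6 + F) (D(F) = (F**2 + sqrt(F + 6)*F) + 24 = (F**2 + sqrt(6 + F)*F) + 24 = (F**2 + F*sqrt(6 + F)) + 24 = 24 + F**2 + F*sqrt(6 + F))
1452/D(-37) + 447/(-3169) = 1452/(24 + (-37)**2 - 37*sqrt(6 - 37)) + 447/(-3169) = 1452/(24 + 1369 - 37*I*sqrt(31)) + 447*(-1/3169) = 1452/(24 + 1369 - 37*I*sqrt(31)) - 447/3169 = 1452/(1393 - 37*I*sqrt(31)) - 447/3169 = -447/3169 + 1452/(1393 - 37*I*sqrt(31))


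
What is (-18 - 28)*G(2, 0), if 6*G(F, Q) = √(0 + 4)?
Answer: -46/3 ≈ -15.333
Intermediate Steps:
G(F, Q) = ⅓ (G(F, Q) = √(0 + 4)/6 = √4/6 = (⅙)*2 = ⅓)
(-18 - 28)*G(2, 0) = (-18 - 28)*(⅓) = -46*⅓ = -46/3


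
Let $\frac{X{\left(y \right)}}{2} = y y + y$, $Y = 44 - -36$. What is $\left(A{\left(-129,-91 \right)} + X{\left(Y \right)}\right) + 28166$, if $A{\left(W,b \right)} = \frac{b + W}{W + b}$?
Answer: $41127$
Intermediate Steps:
$Y = 80$ ($Y = 44 + 36 = 80$)
$X{\left(y \right)} = 2 y + 2 y^{2}$ ($X{\left(y \right)} = 2 \left(y y + y\right) = 2 \left(y^{2} + y\right) = 2 \left(y + y^{2}\right) = 2 y + 2 y^{2}$)
$A{\left(W,b \right)} = 1$ ($A{\left(W,b \right)} = \frac{W + b}{W + b} = 1$)
$\left(A{\left(-129,-91 \right)} + X{\left(Y \right)}\right) + 28166 = \left(1 + 2 \cdot 80 \left(1 + 80\right)\right) + 28166 = \left(1 + 2 \cdot 80 \cdot 81\right) + 28166 = \left(1 + 12960\right) + 28166 = 12961 + 28166 = 41127$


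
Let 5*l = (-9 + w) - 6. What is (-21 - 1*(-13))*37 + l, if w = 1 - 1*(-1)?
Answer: -1493/5 ≈ -298.60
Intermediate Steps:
w = 2 (w = 1 + 1 = 2)
l = -13/5 (l = ((-9 + 2) - 6)/5 = (-7 - 6)/5 = (⅕)*(-13) = -13/5 ≈ -2.6000)
(-21 - 1*(-13))*37 + l = (-21 - 1*(-13))*37 - 13/5 = (-21 + 13)*37 - 13/5 = -8*37 - 13/5 = -296 - 13/5 = -1493/5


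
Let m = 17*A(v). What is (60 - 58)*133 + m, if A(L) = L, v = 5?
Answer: 351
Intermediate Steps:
m = 85 (m = 17*5 = 85)
(60 - 58)*133 + m = (60 - 58)*133 + 85 = 2*133 + 85 = 266 + 85 = 351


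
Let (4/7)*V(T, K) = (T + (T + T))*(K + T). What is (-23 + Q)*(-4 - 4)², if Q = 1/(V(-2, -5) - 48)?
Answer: -74944/51 ≈ -1469.5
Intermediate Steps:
V(T, K) = 21*T*(K + T)/4 (V(T, K) = 7*((T + (T + T))*(K + T))/4 = 7*((T + 2*T)*(K + T))/4 = 7*((3*T)*(K + T))/4 = 7*(3*T*(K + T))/4 = 21*T*(K + T)/4)
Q = 2/51 (Q = 1/((21/4)*(-2)*(-5 - 2) - 48) = 1/((21/4)*(-2)*(-7) - 48) = 1/(147/2 - 48) = 1/(51/2) = 2/51 ≈ 0.039216)
(-23 + Q)*(-4 - 4)² = (-23 + 2/51)*(-4 - 4)² = -1171/51*(-8)² = -1171/51*64 = -74944/51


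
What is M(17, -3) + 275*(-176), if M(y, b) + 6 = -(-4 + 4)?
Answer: -48406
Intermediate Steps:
M(y, b) = -6 (M(y, b) = -6 - (-4 + 4) = -6 - 1*0 = -6 + 0 = -6)
M(17, -3) + 275*(-176) = -6 + 275*(-176) = -6 - 48400 = -48406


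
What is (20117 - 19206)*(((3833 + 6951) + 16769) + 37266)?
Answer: 59050109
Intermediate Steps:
(20117 - 19206)*(((3833 + 6951) + 16769) + 37266) = 911*((10784 + 16769) + 37266) = 911*(27553 + 37266) = 911*64819 = 59050109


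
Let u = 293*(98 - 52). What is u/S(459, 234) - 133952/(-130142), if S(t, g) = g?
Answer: 446349661/7613307 ≈ 58.628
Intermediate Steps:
u = 13478 (u = 293*46 = 13478)
u/S(459, 234) - 133952/(-130142) = 13478/234 - 133952/(-130142) = 13478*(1/234) - 133952*(-1/130142) = 6739/117 + 66976/65071 = 446349661/7613307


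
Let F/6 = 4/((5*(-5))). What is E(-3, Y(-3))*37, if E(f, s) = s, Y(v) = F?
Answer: -888/25 ≈ -35.520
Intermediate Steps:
F = -24/25 (F = 6*(4/((5*(-5)))) = 6*(4/(-25)) = 6*(4*(-1/25)) = 6*(-4/25) = -24/25 ≈ -0.96000)
Y(v) = -24/25
E(-3, Y(-3))*37 = -24/25*37 = -888/25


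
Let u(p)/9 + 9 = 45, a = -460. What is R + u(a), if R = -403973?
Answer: -403649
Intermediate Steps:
u(p) = 324 (u(p) = -81 + 9*45 = -81 + 405 = 324)
R + u(a) = -403973 + 324 = -403649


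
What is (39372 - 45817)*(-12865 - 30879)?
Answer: 281930080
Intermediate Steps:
(39372 - 45817)*(-12865 - 30879) = -6445*(-43744) = 281930080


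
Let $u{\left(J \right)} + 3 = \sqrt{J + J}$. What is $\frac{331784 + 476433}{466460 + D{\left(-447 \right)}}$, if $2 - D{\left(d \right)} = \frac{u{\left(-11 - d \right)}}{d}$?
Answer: $\frac{75328495085994489}{43475799159436249} - \frac{722545998 \sqrt{218}}{43475799159436249} \approx 1.7327$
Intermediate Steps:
$u{\left(J \right)} = -3 + \sqrt{2} \sqrt{J}$ ($u{\left(J \right)} = -3 + \sqrt{J + J} = -3 + \sqrt{2 J} = -3 + \sqrt{2} \sqrt{J}$)
$D{\left(d \right)} = 2 - \frac{-3 + \sqrt{2} \sqrt{-11 - d}}{d}$
$\frac{331784 + 476433}{466460 + D{\left(-447 \right)}} = \frac{331784 + 476433}{466460 + \frac{3 - \sqrt{-22 - -894} + 2 \left(-447\right)}{-447}} = \frac{808217}{466460 - \frac{3 - \sqrt{-22 + 894} - 894}{447}} = \frac{808217}{466460 - \frac{3 - \sqrt{872} - 894}{447}} = \frac{808217}{466460 - \frac{3 - 2 \sqrt{218} - 894}{447}} = \frac{808217}{466460 - \frac{-891 - 2 \sqrt{218}}{447}} = \frac{808217}{466460 + \left(\frac{297}{149} + \frac{2 \sqrt{218}}{447}\right)} = \frac{808217}{\frac{69502837}{149} + \frac{2 \sqrt{218}}{447}}$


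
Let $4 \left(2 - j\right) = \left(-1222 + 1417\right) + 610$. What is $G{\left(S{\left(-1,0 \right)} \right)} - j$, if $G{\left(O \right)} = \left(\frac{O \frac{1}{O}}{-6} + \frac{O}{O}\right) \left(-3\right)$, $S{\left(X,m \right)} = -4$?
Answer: $\frac{787}{4} \approx 196.75$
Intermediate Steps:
$j = - \frac{797}{4}$ ($j = 2 - \frac{\left(-1222 + 1417\right) + 610}{4} = 2 - \frac{195 + 610}{4} = 2 - \frac{805}{4} = - \frac{797}{4} \approx -199.25$)
$G{\left(O \right)} = - \frac{5}{2}$ ($G{\left(O \right)} = \left(1 \left(- \frac{1}{6}\right) + 1\right) \left(-3\right) = \left(- \frac{1}{6} + 1\right) \left(-3\right) = \frac{5}{6} \left(-3\right) = - \frac{5}{2}$)
$G{\left(S{\left(-1,0 \right)} \right)} - j = - \frac{5}{2} - - \frac{797}{4} = - \frac{5}{2} + \frac{797}{4} = \frac{787}{4}$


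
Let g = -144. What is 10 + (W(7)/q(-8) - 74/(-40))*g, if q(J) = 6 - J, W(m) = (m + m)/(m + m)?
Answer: -9334/35 ≈ -266.69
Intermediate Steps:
W(m) = 1 (W(m) = (2*m)/((2*m)) = (2*m)*(1/(2*m)) = 1)
10 + (W(7)/q(-8) - 74/(-40))*g = 10 + (1/(6 - 1*(-8)) - 74/(-40))*(-144) = 10 + (1/(6 + 8) - 74*(-1/40))*(-144) = 10 + (1/14 + 37/20)*(-144) = 10 + (269/140)*(-144) = 10 - 9684/35 = -9334/35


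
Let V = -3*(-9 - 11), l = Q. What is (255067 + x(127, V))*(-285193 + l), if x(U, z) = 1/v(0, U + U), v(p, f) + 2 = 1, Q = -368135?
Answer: -166641759648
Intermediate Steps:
l = -368135
v(p, f) = -1 (v(p, f) = -2 + 1 = -1)
V = 60 (V = -3*(-20) = 60)
x(U, z) = -1 (x(U, z) = 1/(-1) = -1)
(255067 + x(127, V))*(-285193 + l) = (255067 - 1)*(-285193 - 368135) = 255066*(-653328) = -166641759648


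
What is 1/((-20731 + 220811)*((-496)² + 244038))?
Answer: 1/98050004320 ≈ 1.0199e-11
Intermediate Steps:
1/((-20731 + 220811)*((-496)² + 244038)) = 1/(200080*(246016 + 244038)) = (1/200080)/490054 = (1/200080)*(1/490054) = 1/98050004320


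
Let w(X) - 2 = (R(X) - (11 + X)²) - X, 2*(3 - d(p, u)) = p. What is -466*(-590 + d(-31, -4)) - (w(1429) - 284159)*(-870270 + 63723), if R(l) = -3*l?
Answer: -1906251791412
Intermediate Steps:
d(p, u) = 3 - p/2
w(X) = 2 - (11 + X)² - 4*X (w(X) = 2 + ((-3*X - (11 + X)²) - X) = 2 + ((-(11 + X)² - 3*X) - X) = 2 + (-(11 + X)² - 4*X) = 2 - (11 + X)² - 4*X)
-466*(-590 + d(-31, -4)) - (w(1429) - 284159)*(-870270 + 63723) = -466*(-590 + (3 - ½*(-31))) - ((2 - (11 + 1429)² - 4*1429) - 284159)*(-870270 + 63723) = -466*(-590 + (3 + 31/2)) - ((2 - 1*1440² - 5716) - 284159)*(-806547) = -466*(-590 + 37/2) - ((2 - 1*2073600 - 5716) - 284159)*(-806547) = -466*(-1143/2) - ((2 - 2073600 - 5716) - 284159)*(-806547) = 266319 - (-2079314 - 284159)*(-806547) = 266319 - (-2363473)*(-806547) = 266319 - 1*1906252057731 = 266319 - 1906252057731 = -1906251791412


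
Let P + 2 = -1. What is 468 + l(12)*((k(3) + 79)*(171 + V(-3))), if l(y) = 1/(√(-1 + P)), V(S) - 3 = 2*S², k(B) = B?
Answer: 468 - 7872*I ≈ 468.0 - 7872.0*I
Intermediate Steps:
V(S) = 3 + 2*S²
P = -3 (P = -2 - 1 = -3)
l(y) = -I/2 (l(y) = 1/(√(-1 - 3)) = 1/(√(-4)) = 1/(2*I) = -I/2)
468 + l(12)*((k(3) + 79)*(171 + V(-3))) = 468 + (-I/2)*((3 + 79)*(171 + (3 + 2*(-3)²))) = 468 + (-I/2)*(82*(171 + (3 + 2*9))) = 468 + (-I/2)*(82*(171 + (3 + 18))) = 468 + (-I/2)*(82*(171 + 21)) = 468 + (-I/2)*(82*192) = 468 - I/2*15744 = 468 - 7872*I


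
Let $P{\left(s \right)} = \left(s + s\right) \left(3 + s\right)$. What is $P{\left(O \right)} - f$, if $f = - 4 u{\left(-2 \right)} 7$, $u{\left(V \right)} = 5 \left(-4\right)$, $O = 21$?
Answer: $448$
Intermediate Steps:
$P{\left(s \right)} = 2 s \left(3 + s\right)$
$u{\left(V \right)} = -20$
$f = 560$ ($f = \left(-4\right) \left(-20\right) 7 = 80 \cdot 7 = 560$)
$P{\left(O \right)} - f = 2 \cdot 21 \left(3 + 21\right) - 560 = 2 \cdot 21 \cdot 24 - 560 = 1008 - 560 = 448$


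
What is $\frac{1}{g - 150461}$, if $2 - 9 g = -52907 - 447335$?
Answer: $- \frac{3}{284635} \approx -1.054 \cdot 10^{-5}$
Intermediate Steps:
$g = \frac{166748}{3}$ ($g = \frac{2}{9} - \frac{-52907 - 447335}{9} = \frac{2}{9} - - \frac{500242}{9} = \frac{2}{9} + \frac{500242}{9} = \frac{166748}{3} \approx 55583.0$)
$\frac{1}{g - 150461} = \frac{1}{\frac{166748}{3} - 150461} = \frac{1}{- \frac{284635}{3}} = - \frac{3}{284635}$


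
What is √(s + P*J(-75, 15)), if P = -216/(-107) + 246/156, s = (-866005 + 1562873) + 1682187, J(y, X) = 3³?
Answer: √18413504635162/2782 ≈ 1542.4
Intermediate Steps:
J(y, X) = 27
s = 2379055 (s = 696868 + 1682187 = 2379055)
P = 10003/2782 (P = -216*(-1/107) + 246*(1/156) = 216/107 + 41/26 = 10003/2782 ≈ 3.5956)
√(s + P*J(-75, 15)) = √(2379055 + (10003/2782)*27) = √(2379055 + 270081/2782) = √(6618801091/2782) = √18413504635162/2782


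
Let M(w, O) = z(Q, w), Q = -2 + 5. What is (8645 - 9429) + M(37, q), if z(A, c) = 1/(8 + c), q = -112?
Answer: -35279/45 ≈ -783.98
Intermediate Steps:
Q = 3
M(w, O) = 1/(8 + w)
(8645 - 9429) + M(37, q) = (8645 - 9429) + 1/(8 + 37) = -784 + 1/45 = -35279/45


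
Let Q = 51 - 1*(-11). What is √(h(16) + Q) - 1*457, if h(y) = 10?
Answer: -457 + 6*√2 ≈ -448.51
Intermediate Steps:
Q = 62 (Q = 51 + 11 = 62)
√(h(16) + Q) - 1*457 = √(10 + 62) - 1*457 = √72 - 457 = 6*√2 - 457 = -457 + 6*√2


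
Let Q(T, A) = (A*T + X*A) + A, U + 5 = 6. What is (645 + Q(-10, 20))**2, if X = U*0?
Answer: 216225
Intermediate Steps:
U = 1 (U = -5 + 6 = 1)
X = 0 (X = 1*0 = 0)
Q(T, A) = A + A*T (Q(T, A) = (A*T + 0*A) + A = (A*T + 0) + A = A*T + A = A + A*T)
(645 + Q(-10, 20))**2 = (645 + 20*(1 - 10))**2 = (645 + 20*(-9))**2 = (645 - 180)**2 = 465**2 = 216225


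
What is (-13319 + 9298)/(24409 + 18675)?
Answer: -4021/43084 ≈ -0.093329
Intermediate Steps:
(-13319 + 9298)/(24409 + 18675) = -4021/43084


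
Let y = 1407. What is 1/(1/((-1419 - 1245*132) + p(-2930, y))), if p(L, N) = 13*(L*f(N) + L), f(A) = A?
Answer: -53796479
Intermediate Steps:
p(L, N) = 13*L + 13*L*N (p(L, N) = 13*(L*N + L) = 13*(L + L*N) = 13*L + 13*L*N)
1/(1/((-1419 - 1245*132) + p(-2930, y))) = 1/(1/((-1419 - 1245*132) + 13*(-2930)*(1 + 1407))) = 1/(1/((-1419 - 164340) + 13*(-2930)*1408)) = 1/(1/(-165759 - 53630720)) = 1/(1/(-53796479)) = 1/(-1/53796479) = -53796479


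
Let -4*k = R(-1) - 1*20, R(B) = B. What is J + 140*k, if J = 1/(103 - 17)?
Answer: 63211/86 ≈ 735.01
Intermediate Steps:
J = 1/86 ≈ 0.011628
k = 21/4 (k = -(-1 - 1*20)/4 = -(-1 - 20)/4 = -¼*(-21) = 21/4 ≈ 5.2500)
J + 140*k = 1/86 + 140*(21/4) = 1/86 + 735 = 63211/86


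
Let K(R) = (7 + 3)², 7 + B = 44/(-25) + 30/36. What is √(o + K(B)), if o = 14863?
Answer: √14963 ≈ 122.32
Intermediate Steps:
B = -1189/150 (B = -7 + (44/(-25) + 30/36) = -7 + (44*(-1/25) + 30*(1/36)) = -7 + (-44/25 + ⅚) = -7 - 139/150 = -1189/150 ≈ -7.9267)
K(R) = 100 (K(R) = 10² = 100)
√(o + K(B)) = √(14863 + 100) = √14963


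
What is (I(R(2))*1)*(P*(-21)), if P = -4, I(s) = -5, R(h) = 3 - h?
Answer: -420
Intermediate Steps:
(I(R(2))*1)*(P*(-21)) = (-5*1)*(-4*(-21)) = -5*84 = -420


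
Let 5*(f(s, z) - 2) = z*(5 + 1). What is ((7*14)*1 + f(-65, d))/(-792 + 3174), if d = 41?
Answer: 373/5955 ≈ 0.062636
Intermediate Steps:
f(s, z) = 2 + 6*z/5 (f(s, z) = 2 + (z*(5 + 1))/5 = 2 + (z*6)/5 = 2 + (6*z)/5 = 2 + 6*z/5)
((7*14)*1 + f(-65, d))/(-792 + 3174) = ((7*14)*1 + (2 + (6/5)*41))/(-792 + 3174) = (98*1 + (2 + 246/5))/2382 = (98 + 256/5)*(1/2382) = (746/5)*(1/2382) = 373/5955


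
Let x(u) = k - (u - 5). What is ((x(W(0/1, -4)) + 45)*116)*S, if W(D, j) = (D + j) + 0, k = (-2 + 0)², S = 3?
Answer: 20184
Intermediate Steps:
k = 4 (k = (-2)² = 4)
W(D, j) = D + j
x(u) = 9 - u (x(u) = 4 - (u - 5) = 4 - (-5 + u) = 4 + (5 - u) = 9 - u)
((x(W(0/1, -4)) + 45)*116)*S = (((9 - (0/1 - 4)) + 45)*116)*3 = (((9 - (0*1 - 4)) + 45)*116)*3 = (((9 - (0 - 4)) + 45)*116)*3 = (((9 - 1*(-4)) + 45)*116)*3 = (((9 + 4) + 45)*116)*3 = ((13 + 45)*116)*3 = (58*116)*3 = 6728*3 = 20184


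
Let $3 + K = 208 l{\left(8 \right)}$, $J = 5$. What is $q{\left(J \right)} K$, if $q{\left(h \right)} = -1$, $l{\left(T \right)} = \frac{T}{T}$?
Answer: $-205$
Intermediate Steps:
$l{\left(T \right)} = 1$
$K = 205$ ($K = -3 + 208 \cdot 1 = -3 + 208 = 205$)
$q{\left(J \right)} K = \left(-1\right) 205 = -205$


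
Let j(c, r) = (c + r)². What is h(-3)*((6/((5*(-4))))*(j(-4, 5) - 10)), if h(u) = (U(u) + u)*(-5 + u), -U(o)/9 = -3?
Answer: -2592/5 ≈ -518.40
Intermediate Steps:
U(o) = 27 (U(o) = -9*(-3) = 27)
h(u) = (-5 + u)*(27 + u) (h(u) = (27 + u)*(-5 + u) = (-5 + u)*(27 + u))
h(-3)*((6/((5*(-4))))*(j(-4, 5) - 10)) = (-135 + (-3)² + 22*(-3))*((6/((5*(-4))))*((-4 + 5)² - 10)) = (-135 + 9 - 66)*((6/(-20))*(1² - 10)) = -192*6*(-1/20)*(1 - 10) = -(-288)*(-9)/5 = -192*27/10 = -2592/5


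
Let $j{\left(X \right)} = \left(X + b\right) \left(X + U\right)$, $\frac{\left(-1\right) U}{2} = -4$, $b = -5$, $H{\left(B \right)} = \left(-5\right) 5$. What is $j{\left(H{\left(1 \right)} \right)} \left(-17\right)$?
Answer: $-8670$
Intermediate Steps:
$H{\left(B \right)} = -25$
$U = 8$ ($U = \left(-2\right) \left(-4\right) = 8$)
$j{\left(X \right)} = \left(-5 + X\right) \left(8 + X\right)$ ($j{\left(X \right)} = \left(X - 5\right) \left(X + 8\right) = \left(-5 + X\right) \left(8 + X\right)$)
$j{\left(H{\left(1 \right)} \right)} \left(-17\right) = \left(-40 + \left(-25\right)^{2} + 3 \left(-25\right)\right) \left(-17\right) = \left(-40 + 625 - 75\right) \left(-17\right) = 510 \left(-17\right) = -8670$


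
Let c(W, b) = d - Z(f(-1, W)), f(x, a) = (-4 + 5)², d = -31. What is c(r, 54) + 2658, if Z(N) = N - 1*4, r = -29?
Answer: 2630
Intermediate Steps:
f(x, a) = 1 (f(x, a) = 1² = 1)
Z(N) = -4 + N (Z(N) = N - 4 = -4 + N)
c(W, b) = -28 (c(W, b) = -31 - (-4 + 1) = -31 - 1*(-3) = -31 + 3 = -28)
c(r, 54) + 2658 = -28 + 2658 = 2630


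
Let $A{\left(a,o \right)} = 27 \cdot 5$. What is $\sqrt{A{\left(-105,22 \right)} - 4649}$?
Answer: $i \sqrt{4514} \approx 67.186 i$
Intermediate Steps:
$A{\left(a,o \right)} = 135$
$\sqrt{A{\left(-105,22 \right)} - 4649} = \sqrt{135 - 4649} = \sqrt{-4514} = i \sqrt{4514}$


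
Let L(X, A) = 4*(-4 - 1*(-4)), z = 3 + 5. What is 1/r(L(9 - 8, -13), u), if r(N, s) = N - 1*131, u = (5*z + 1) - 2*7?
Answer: -1/131 ≈ -0.0076336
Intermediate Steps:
z = 8
u = 27 (u = (5*8 + 1) - 2*7 = (40 + 1) - 14 = 41 - 14 = 27)
L(X, A) = 0 (L(X, A) = 4*(-4 + 4) = 4*0 = 0)
r(N, s) = -131 + N (r(N, s) = N - 131 = -131 + N)
1/r(L(9 - 8, -13), u) = 1/(-131 + 0) = 1/(-131) = -1/131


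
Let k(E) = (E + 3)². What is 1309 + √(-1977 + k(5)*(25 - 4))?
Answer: 1309 + I*√633 ≈ 1309.0 + 25.159*I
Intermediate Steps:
k(E) = (3 + E)²
1309 + √(-1977 + k(5)*(25 - 4)) = 1309 + √(-1977 + (3 + 5)²*(25 - 4)) = 1309 + √(-1977 + 8²*21) = 1309 + √(-1977 + 64*21) = 1309 + √(-1977 + 1344) = 1309 + √(-633) = 1309 + I*√633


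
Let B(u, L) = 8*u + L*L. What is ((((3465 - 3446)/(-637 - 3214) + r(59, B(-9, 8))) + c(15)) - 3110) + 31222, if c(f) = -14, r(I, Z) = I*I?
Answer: 121610710/3851 ≈ 31579.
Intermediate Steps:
B(u, L) = L² + 8*u (B(u, L) = 8*u + L² = L² + 8*u)
r(I, Z) = I²
((((3465 - 3446)/(-637 - 3214) + r(59, B(-9, 8))) + c(15)) - 3110) + 31222 = ((((3465 - 3446)/(-637 - 3214) + 59²) - 14) - 3110) + 31222 = (((19/(-3851) + 3481) - 14) - 3110) + 31222 = (((19*(-1/3851) + 3481) - 14) - 3110) + 31222 = (((-19/3851 + 3481) - 14) - 3110) + 31222 = ((13405312/3851 - 14) - 3110) + 31222 = (13351398/3851 - 3110) + 31222 = 1374788/3851 + 31222 = 121610710/3851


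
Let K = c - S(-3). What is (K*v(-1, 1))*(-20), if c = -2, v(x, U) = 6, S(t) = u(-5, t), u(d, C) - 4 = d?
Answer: 120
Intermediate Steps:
u(d, C) = 4 + d
S(t) = -1 (S(t) = 4 - 5 = -1)
K = -1 (K = -2 - 1*(-1) = -2 + 1 = -1)
(K*v(-1, 1))*(-20) = -1*6*(-20) = -6*(-20) = 120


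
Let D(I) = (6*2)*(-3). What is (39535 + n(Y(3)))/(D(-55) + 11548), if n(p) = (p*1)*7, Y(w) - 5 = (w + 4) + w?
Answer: 4955/1439 ≈ 3.4434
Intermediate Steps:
Y(w) = 9 + 2*w (Y(w) = 5 + ((w + 4) + w) = 5 + ((4 + w) + w) = 5 + (4 + 2*w) = 9 + 2*w)
D(I) = -36 (D(I) = 12*(-3) = -36)
n(p) = 7*p (n(p) = p*7 = 7*p)
(39535 + n(Y(3)))/(D(-55) + 11548) = (39535 + 7*(9 + 2*3))/(-36 + 11548) = (39535 + 7*(9 + 6))/11512 = (39535 + 7*15)*(1/11512) = (39535 + 105)*(1/11512) = 39640*(1/11512) = 4955/1439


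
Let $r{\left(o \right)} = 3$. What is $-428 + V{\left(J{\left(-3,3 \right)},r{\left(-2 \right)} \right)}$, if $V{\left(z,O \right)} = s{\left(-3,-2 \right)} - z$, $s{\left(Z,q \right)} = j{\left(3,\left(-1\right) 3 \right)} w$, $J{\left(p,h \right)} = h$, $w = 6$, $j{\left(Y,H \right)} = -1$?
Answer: $-437$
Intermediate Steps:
$s{\left(Z,q \right)} = -6$ ($s{\left(Z,q \right)} = \left(-1\right) 6 = -6$)
$V{\left(z,O \right)} = -6 - z$
$-428 + V{\left(J{\left(-3,3 \right)},r{\left(-2 \right)} \right)} = -428 - 9 = -437$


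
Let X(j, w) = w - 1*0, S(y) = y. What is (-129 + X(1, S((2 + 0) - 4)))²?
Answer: 17161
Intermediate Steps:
X(j, w) = w (X(j, w) = w + 0 = w)
(-129 + X(1, S((2 + 0) - 4)))² = (-129 + ((2 + 0) - 4))² = (-129 + (2 - 4))² = (-129 - 2)² = (-131)² = 17161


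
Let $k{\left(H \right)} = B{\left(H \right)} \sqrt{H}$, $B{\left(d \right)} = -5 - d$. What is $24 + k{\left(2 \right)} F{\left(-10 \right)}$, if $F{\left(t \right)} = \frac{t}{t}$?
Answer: $24 - 7 \sqrt{2} \approx 14.101$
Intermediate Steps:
$k{\left(H \right)} = \sqrt{H} \left(-5 - H\right)$ ($k{\left(H \right)} = \left(-5 - H\right) \sqrt{H} = \sqrt{H} \left(-5 - H\right)$)
$F{\left(t \right)} = 1$
$24 + k{\left(2 \right)} F{\left(-10 \right)} = 24 + \sqrt{2} \left(-5 - 2\right) 1 = 24 + \sqrt{2} \left(-7\right) 1 = 24 + - 7 \sqrt{2} \cdot 1 = 24 - 7 \sqrt{2}$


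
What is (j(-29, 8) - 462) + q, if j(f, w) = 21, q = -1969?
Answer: -2410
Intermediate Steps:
(j(-29, 8) - 462) + q = (21 - 462) - 1969 = -441 - 1969 = -2410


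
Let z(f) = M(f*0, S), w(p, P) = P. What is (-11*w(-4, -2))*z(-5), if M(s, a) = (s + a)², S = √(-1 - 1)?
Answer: -44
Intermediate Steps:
S = I*√2 (S = √(-2) = I*√2 ≈ 1.4142*I)
M(s, a) = (a + s)²
z(f) = -2 (z(f) = (I*√2 + f*0)² = (I*√2 + 0)² = (I*√2)² = -2)
(-11*w(-4, -2))*z(-5) = -11*(-2)*(-2) = 22*(-2) = -44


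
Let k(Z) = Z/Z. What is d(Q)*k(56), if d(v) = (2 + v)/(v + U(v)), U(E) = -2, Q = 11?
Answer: 13/9 ≈ 1.4444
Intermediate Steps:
d(v) = (2 + v)/(-2 + v) (d(v) = (2 + v)/(v - 2) = (2 + v)/(-2 + v))
k(Z) = 1
d(Q)*k(56) = ((2 + 11)/(-2 + 11))*1 = (13/9)*1 = 13/9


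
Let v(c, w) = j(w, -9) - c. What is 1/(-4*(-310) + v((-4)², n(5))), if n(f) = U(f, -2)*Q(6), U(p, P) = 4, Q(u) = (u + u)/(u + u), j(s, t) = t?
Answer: 1/1215 ≈ 0.00082305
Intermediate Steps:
Q(u) = 1 (Q(u) = (2*u)/((2*u)) = (2*u)*(1/(2*u)) = 1)
n(f) = 4 (n(f) = 4*1 = 4)
v(c, w) = -9 - c
1/(-4*(-310) + v((-4)², n(5))) = 1/(-4*(-310) + (-9 - 1*(-4)²)) = 1/(1240 + (-9 - 1*16)) = 1/(1240 + (-9 - 16)) = 1/(1240 - 25) = 1/1215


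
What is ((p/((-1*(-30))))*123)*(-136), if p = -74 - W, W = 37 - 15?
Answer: 267648/5 ≈ 53530.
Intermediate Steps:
W = 22
p = -96 (p = -74 - 1*22 = -74 - 22 = -96)
((p/((-1*(-30))))*123)*(-136) = (-96/((-1*(-30)))*123)*(-136) = (-96/30*123)*(-136) = (-96*1/30*123)*(-136) = -16/5*123*(-136) = -1968/5*(-136) = 267648/5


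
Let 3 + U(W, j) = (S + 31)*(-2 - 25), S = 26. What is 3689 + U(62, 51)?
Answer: 2147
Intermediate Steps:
U(W, j) = -1542 (U(W, j) = -3 + (26 + 31)*(-2 - 25) = -3 + 57*(-27) = -3 - 1539 = -1542)
3689 + U(62, 51) = 3689 - 1542 = 2147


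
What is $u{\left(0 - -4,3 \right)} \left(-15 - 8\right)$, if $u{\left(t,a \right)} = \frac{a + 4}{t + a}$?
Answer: $-23$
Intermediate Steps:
$u{\left(t,a \right)} = \frac{4 + a}{a + t}$
$u{\left(0 - -4,3 \right)} \left(-15 - 8\right) = \frac{4 + 3}{3 + \left(0 - -4\right)} \left(-15 - 8\right) = \frac{1}{3 + \left(0 + 4\right)} 7 \left(-23\right) = \frac{1}{3 + 4} \cdot 7 \left(-23\right) = \frac{1}{7} \cdot 7 \left(-23\right) = 1 \left(-23\right) = -23$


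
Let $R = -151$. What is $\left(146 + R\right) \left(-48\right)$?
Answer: $240$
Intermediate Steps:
$\left(146 + R\right) \left(-48\right) = \left(146 - 151\right) \left(-48\right) = \left(-5\right) \left(-48\right) = 240$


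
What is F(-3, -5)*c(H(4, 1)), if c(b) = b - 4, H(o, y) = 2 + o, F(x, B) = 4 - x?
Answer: 14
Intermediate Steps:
c(b) = -4 + b
F(-3, -5)*c(H(4, 1)) = (4 - 1*(-3))*(-4 + (2 + 4)) = (4 + 3)*(-4 + 6) = 7*2 = 14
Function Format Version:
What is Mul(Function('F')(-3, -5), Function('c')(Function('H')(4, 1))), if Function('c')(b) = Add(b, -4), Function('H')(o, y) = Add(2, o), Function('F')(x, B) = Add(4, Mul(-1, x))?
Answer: 14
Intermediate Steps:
Function('c')(b) = Add(-4, b)
Mul(Function('F')(-3, -5), Function('c')(Function('H')(4, 1))) = Mul(Add(4, Mul(-1, -3)), Add(-4, Add(2, 4))) = Mul(Add(4, 3), Add(-4, 6)) = Mul(7, 2) = 14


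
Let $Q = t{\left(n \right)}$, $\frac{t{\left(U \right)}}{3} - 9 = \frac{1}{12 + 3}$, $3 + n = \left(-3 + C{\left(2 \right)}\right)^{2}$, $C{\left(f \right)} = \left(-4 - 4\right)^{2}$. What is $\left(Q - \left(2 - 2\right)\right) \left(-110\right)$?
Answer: $-2992$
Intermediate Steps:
$C{\left(f \right)} = 64$ ($C{\left(f \right)} = \left(-8\right)^{2} = 64$)
$n = 3718$ ($n = -3 + \left(-3 + 64\right)^{2} = -3 + 61^{2} = -3 + 3721 = 3718$)
$t{\left(U \right)} = \frac{136}{5}$ ($t{\left(U \right)} = 27 + \frac{3}{12 + 3} = 27 + \frac{3}{15} = 27 + 3 \cdot \frac{1}{15} = 27 + \frac{1}{5} = \frac{136}{5}$)
$Q = \frac{136}{5} \approx 27.2$
$\left(Q - \left(2 - 2\right)\right) \left(-110\right) = \left(\frac{136}{5} - \left(2 - 2\right)\right) \left(-110\right) = \left(\frac{136}{5} - 0\right) \left(-110\right) = \left(\frac{136}{5} + 0\right) \left(-110\right) = \frac{136}{5} \left(-110\right) = -2992$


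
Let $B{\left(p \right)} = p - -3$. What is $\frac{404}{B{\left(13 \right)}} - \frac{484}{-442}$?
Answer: $\frac{23289}{884} \approx 26.345$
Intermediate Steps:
$B{\left(p \right)} = 3 + p$ ($B{\left(p \right)} = p + 3 = 3 + p$)
$\frac{404}{B{\left(13 \right)}} - \frac{484}{-442} = \frac{404}{3 + 13} - \frac{484}{-442} = \frac{404}{16} - - \frac{242}{221} = 404 \cdot \frac{1}{16} + \frac{242}{221} = \frac{101}{4} + \frac{242}{221} = \frac{23289}{884}$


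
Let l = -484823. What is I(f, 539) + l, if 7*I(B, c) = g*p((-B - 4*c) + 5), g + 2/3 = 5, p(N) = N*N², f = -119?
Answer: -109082479267/21 ≈ -5.1944e+9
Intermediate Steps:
p(N) = N³
g = 13/3 (g = -⅔ + 5 = 13/3 ≈ 4.3333)
I(B, c) = 13*(5 - B - 4*c)³/21 (I(B, c) = (13*((-B - 4*c) + 5)³/3)/7 = (13*(5 - B - 4*c)³/3)/7 = 13*(5 - B - 4*c)³/21)
I(f, 539) + l = -13*(-5 - 119 + 4*539)³/21 - 484823 = -13*(-5 - 119 + 2156)³/21 - 484823 = -13/21*2032³ - 484823 = -13/21*8390176768 - 484823 = -109072297984/21 - 484823 = -109082479267/21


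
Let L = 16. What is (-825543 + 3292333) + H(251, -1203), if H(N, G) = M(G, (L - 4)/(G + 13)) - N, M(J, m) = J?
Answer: 2465336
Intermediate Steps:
H(N, G) = G - N
(-825543 + 3292333) + H(251, -1203) = (-825543 + 3292333) + (-1203 - 1*251) = 2466790 + (-1203 - 251) = 2466790 - 1454 = 2465336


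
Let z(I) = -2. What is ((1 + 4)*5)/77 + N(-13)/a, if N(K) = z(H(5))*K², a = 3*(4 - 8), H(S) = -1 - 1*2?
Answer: 13163/462 ≈ 28.491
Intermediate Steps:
H(S) = -3 (H(S) = -1 - 2 = -3)
a = -12 (a = 3*(-4) = -12)
N(K) = -2*K²
((1 + 4)*5)/77 + N(-13)/a = ((1 + 4)*5)/77 - 2*(-13)²/(-12) = (5*5)*(1/77) - 2*169*(-1/12) = 25*(1/77) - 338*(-1/12) = 25/77 + 169/6 = 13163/462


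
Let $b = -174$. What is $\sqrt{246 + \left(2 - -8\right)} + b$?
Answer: $-158$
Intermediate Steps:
$\sqrt{246 + \left(2 - -8\right)} + b = \sqrt{246 + \left(2 - -8\right)} - 174 = \sqrt{246 + \left(2 + 8\right)} - 174 = \sqrt{246 + 10} - 174 = \sqrt{256} - 174 = 16 - 174 = -158$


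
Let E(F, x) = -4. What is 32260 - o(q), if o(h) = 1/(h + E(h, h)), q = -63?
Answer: 2161421/67 ≈ 32260.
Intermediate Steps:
o(h) = 1/(-4 + h) (o(h) = 1/(h - 4) = 1/(-4 + h))
32260 - o(q) = 32260 - 1/(-4 - 63) = 32260 - 1/(-67) = 32260 - 1*(-1/67) = 32260 + 1/67 = 2161421/67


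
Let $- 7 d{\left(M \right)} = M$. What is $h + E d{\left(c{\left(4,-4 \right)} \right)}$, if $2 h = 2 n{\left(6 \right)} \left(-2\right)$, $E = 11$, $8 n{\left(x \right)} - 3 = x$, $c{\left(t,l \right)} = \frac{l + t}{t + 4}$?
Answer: $- \frac{9}{4} \approx -2.25$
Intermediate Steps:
$c{\left(t,l \right)} = \frac{l + t}{4 + t}$
$n{\left(x \right)} = \frac{3}{8} + \frac{x}{8}$
$d{\left(M \right)} = - \frac{M}{7}$
$h = - \frac{9}{4}$ ($h = \frac{2 \left(\frac{3}{8} + \frac{1}{8} \cdot 6\right) \left(-2\right)}{2} = \frac{2 \left(\frac{3}{8} + \frac{3}{4}\right) \left(-2\right)}{2} = \frac{2 \cdot \frac{9}{8} \left(-2\right)}{2} = \frac{\frac{9}{4} \left(-2\right)}{2} = \frac{1}{2} \left(- \frac{9}{2}\right) = - \frac{9}{4} \approx -2.25$)
$h + E d{\left(c{\left(4,-4 \right)} \right)} = - \frac{9}{4} + 11 \left(- \frac{\frac{1}{4 + 4} \left(-4 + 4\right)}{7}\right) = - \frac{9}{4} + 11 \left(- \frac{\frac{1}{8} \cdot 0}{7}\right) = - \frac{9}{4} + 11 \left(\left(- \frac{1}{7}\right) 0\right) = - \frac{9}{4} + 11 \cdot 0 = - \frac{9}{4} + 0 = - \frac{9}{4}$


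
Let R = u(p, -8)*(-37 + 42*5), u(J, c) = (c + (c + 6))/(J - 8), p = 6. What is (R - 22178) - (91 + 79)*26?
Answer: -25733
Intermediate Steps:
u(J, c) = (6 + 2*c)/(-8 + J) (u(J, c) = (c + (6 + c))/(-8 + J) = (6 + 2*c)/(-8 + J))
R = 865 (R = (2*(3 - 8)/(-8 + 6))*(-37 + 42*5) = (2*(-5)/(-2))*(-37 + 210) = (2*(-1/2)*(-5))*173 = 5*173 = 865)
(R - 22178) - (91 + 79)*26 = (865 - 22178) - (91 + 79)*26 = -21313 - 170*26 = -21313 - 1*4420 = -21313 - 4420 = -25733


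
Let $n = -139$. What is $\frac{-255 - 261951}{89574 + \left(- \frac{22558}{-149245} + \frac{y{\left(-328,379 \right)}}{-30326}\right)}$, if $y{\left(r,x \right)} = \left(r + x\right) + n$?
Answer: $- \frac{32965149187145}{11261471329968} \approx -2.9272$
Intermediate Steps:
$y{\left(r,x \right)} = -139 + r + x$ ($y{\left(r,x \right)} = \left(r + x\right) - 139 = -139 + r + x$)
$\frac{-255 - 261951}{89574 + \left(- \frac{22558}{-149245} + \frac{y{\left(-328,379 \right)}}{-30326}\right)} = \frac{-255 - 261951}{89574 + \left(- \frac{22558}{-149245} + \frac{-139 - 328 + 379}{-30326}\right)} = - \frac{262206}{89574 - - \frac{348613734}{2263001935}} = - \frac{262206}{89574 + \left(\frac{22558}{149245} + \frac{44}{15163}\right)} = - \frac{262206}{89574 + \frac{348613734}{2263001935}} = - \frac{262206}{\frac{202706483939424}{2263001935}} = \left(-262206\right) \frac{2263001935}{202706483939424} = - \frac{32965149187145}{11261471329968}$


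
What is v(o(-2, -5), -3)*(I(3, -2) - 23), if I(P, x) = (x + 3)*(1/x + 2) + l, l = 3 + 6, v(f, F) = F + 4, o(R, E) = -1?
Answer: -25/2 ≈ -12.500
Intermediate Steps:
v(f, F) = 4 + F
l = 9
I(P, x) = 9 + (2 + 1/x)*(3 + x) (I(P, x) = (x + 3)*(1/x + 2) + 9 = (3 + x)*(1/x + 2) + 9 = (3 + x)*(2 + 1/x) + 9 = (2 + 1/x)*(3 + x) + 9 = 9 + (2 + 1/x)*(3 + x))
v(o(-2, -5), -3)*(I(3, -2) - 23) = (4 - 3)*((16 + 2*(-2) + 3/(-2)) - 23) = 1*((16 - 4 + 3*(-½)) - 23) = 1*((16 - 4 - 3/2) - 23) = 1*(21/2 - 23) = 1*(-25/2) = -25/2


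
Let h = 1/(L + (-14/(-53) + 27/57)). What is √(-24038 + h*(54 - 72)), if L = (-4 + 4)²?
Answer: 2*I*√3320905370/743 ≈ 155.12*I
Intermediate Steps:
L = 0 (L = 0² = 0)
h = 1007/743 (h = 1/(0 + (-14/(-53) + 27/57)) = 1/(0 + (-14*(-1/53) + 27*(1/57))) = 1/(0 + (14/53 + 9/19)) = 1/(0 + 743/1007) = 1/(743/1007) = 1007/743 ≈ 1.3553)
√(-24038 + h*(54 - 72)) = √(-24038 + 1007*(54 - 72)/743) = √(-24038 + (1007/743)*(-18)) = √(-24038 - 18126/743) = √(-17878360/743) = 2*I*√3320905370/743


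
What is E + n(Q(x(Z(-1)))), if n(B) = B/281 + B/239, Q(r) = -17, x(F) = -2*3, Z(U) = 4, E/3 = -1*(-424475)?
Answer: 85521940735/67159 ≈ 1.2734e+6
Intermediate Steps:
E = 1273425 (E = 3*(-1*(-424475)) = 3*424475 = 1273425)
x(F) = -6
n(B) = 520*B/67159 (n(B) = B*(1/281) + B*(1/239) = B/281 + B/239 = 520*B/67159)
E + n(Q(x(Z(-1)))) = 1273425 + (520/67159)*(-17) = 1273425 - 8840/67159 = 85521940735/67159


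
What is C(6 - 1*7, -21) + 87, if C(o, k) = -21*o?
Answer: 108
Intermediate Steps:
C(6 - 1*7, -21) + 87 = -21*(6 - 1*7) + 87 = -21*(6 - 7) + 87 = -21*(-1) + 87 = 21 + 87 = 108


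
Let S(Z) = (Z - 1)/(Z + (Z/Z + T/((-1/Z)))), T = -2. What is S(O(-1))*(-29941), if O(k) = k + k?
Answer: -89823/5 ≈ -17965.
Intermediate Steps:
O(k) = 2*k
S(Z) = (-1 + Z)/(1 + 3*Z) (S(Z) = (Z - 1)/(Z + (Z/Z - 2*(-Z))) = (-1 + Z)/(Z + (1 - (-2)*Z)) = (-1 + Z)/(Z + (1 + 2*Z)) = (-1 + Z)/(1 + 3*Z))
S(O(-1))*(-29941) = ((-1 + 2*(-1))/(1 + 3*(2*(-1))))*(-29941) = ((-1 - 2)/(1 + 3*(-2)))*(-29941) = (-3/(1 - 6))*(-29941) = (-3/(-5))*(-29941) = -⅕*(-3)*(-29941) = (⅗)*(-29941) = -89823/5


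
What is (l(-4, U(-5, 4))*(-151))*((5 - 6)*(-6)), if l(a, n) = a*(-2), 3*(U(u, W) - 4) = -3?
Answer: -7248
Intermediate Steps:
U(u, W) = 3 (U(u, W) = 4 + (1/3)*(-3) = 4 - 1 = 3)
l(a, n) = -2*a
(l(-4, U(-5, 4))*(-151))*((5 - 6)*(-6)) = (-2*(-4)*(-151))*((5 - 6)*(-6)) = (8*(-151))*(-1*(-6)) = -1208*6 = -7248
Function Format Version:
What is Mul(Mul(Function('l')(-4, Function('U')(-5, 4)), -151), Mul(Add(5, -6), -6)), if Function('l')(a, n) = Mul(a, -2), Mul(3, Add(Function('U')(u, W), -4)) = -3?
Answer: -7248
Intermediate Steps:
Function('U')(u, W) = 3 (Function('U')(u, W) = Add(4, Mul(Rational(1, 3), -3)) = Add(4, -1) = 3)
Function('l')(a, n) = Mul(-2, a)
Mul(Mul(Function('l')(-4, Function('U')(-5, 4)), -151), Mul(Add(5, -6), -6)) = Mul(Mul(Mul(-2, -4), -151), Mul(Add(5, -6), -6)) = Mul(Mul(8, -151), Mul(-1, -6)) = Mul(-1208, 6) = -7248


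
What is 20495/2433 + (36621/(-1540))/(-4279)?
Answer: 135144180593/16032642780 ≈ 8.4293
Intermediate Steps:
20495/2433 + (36621/(-1540))/(-4279) = 20495*(1/2433) + (36621*(-1/1540))*(-1/4279) = 20495/2433 - 36621/1540*(-1/4279) = 20495/2433 + 36621/6589660 = 135144180593/16032642780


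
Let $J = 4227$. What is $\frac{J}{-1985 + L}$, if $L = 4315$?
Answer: $\frac{4227}{2330} \approx 1.8142$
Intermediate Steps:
$\frac{J}{-1985 + L} = \frac{4227}{-1985 + 4315} = \frac{4227}{2330}$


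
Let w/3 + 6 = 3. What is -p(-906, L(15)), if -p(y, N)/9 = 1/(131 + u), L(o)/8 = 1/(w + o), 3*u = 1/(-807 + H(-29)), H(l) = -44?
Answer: 22977/334442 ≈ 0.068702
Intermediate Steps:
w = -9 (w = -18 + 3*3 = -18 + 9 = -9)
u = -1/2553 (u = 1/(3*(-807 - 44)) = (⅓)/(-851) = (⅓)*(-1/851) = -1/2553 ≈ -0.00039170)
L(o) = 8/(-9 + o)
p(y, N) = -22977/334442 (p(y, N) = -9/(131 - 1/2553) = -9/334442/2553 = -9*2553/334442 = -22977/334442)
-p(-906, L(15)) = -1*(-22977/334442) = 22977/334442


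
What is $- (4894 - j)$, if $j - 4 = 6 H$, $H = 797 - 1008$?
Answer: $-6156$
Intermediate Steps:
$H = -211$
$j = -1262$ ($j = 4 + 6 \left(-211\right) = 4 - 1266 = -1262$)
$- (4894 - j) = - (4894 - -1262) = - (4894 + 1262) = \left(-1\right) 6156 = -6156$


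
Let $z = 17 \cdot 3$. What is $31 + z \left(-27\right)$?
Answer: $-1346$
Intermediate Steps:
$z = 51$
$31 + z \left(-27\right) = 31 + 51 \left(-27\right) = 31 - 1377 = -1346$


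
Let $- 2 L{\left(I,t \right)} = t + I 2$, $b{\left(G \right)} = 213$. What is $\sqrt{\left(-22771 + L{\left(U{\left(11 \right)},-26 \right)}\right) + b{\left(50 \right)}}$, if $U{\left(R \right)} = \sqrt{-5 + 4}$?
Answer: $\sqrt{-22545 - i} \approx 0.003 - 150.15 i$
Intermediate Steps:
$U{\left(R \right)} = i$ ($U{\left(R \right)} = \sqrt{-1} = i$)
$L{\left(I,t \right)} = - I - \frac{t}{2}$ ($L{\left(I,t \right)} = - \frac{t + I 2}{2} = - \frac{t + 2 I}{2} = - I - \frac{t}{2}$)
$\sqrt{\left(-22771 + L{\left(U{\left(11 \right)},-26 \right)}\right) + b{\left(50 \right)}} = \sqrt{\left(-22771 - \left(-13 + i\right)\right) + 213} = \sqrt{\left(-22771 + \left(- i + 13\right)\right) + 213} = \sqrt{\left(-22771 + \left(13 - i\right)\right) + 213} = \sqrt{\left(-22758 - i\right) + 213} = \sqrt{-22545 - i}$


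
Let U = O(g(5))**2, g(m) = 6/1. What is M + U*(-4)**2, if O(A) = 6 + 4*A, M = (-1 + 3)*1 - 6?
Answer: 14396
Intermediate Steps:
M = -4 (M = 2*1 - 6 = 2 - 6 = -4)
g(m) = 6 (g(m) = 6*1 = 6)
U = 900 (U = (6 + 4*6)**2 = (6 + 24)**2 = 30**2 = 900)
M + U*(-4)**2 = -4 + 900*(-4)**2 = -4 + 900*16 = -4 + 14400 = 14396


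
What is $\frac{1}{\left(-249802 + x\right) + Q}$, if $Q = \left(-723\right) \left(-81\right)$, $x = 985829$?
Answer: $\frac{1}{794590} \approx 1.2585 \cdot 10^{-6}$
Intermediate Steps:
$Q = 58563$
$\frac{1}{\left(-249802 + x\right) + Q} = \frac{1}{\left(-249802 + 985829\right) + 58563} = \frac{1}{736027 + 58563} = \frac{1}{794590}$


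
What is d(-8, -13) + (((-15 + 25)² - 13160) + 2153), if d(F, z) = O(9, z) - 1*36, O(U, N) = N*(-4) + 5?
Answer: -10886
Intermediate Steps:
O(U, N) = 5 - 4*N (O(U, N) = -4*N + 5 = 5 - 4*N)
d(F, z) = -31 - 4*z (d(F, z) = (5 - 4*z) - 1*36 = (5 - 4*z) - 36 = -31 - 4*z)
d(-8, -13) + (((-15 + 25)² - 13160) + 2153) = (-31 - 4*(-13)) + (((-15 + 25)² - 13160) + 2153) = (-31 + 52) + ((10² - 13160) + 2153) = 21 + ((100 - 13160) + 2153) = 21 + (-13060 + 2153) = 21 - 10907 = -10886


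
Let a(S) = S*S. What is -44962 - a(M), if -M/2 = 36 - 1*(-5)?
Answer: -51686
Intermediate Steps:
M = -82 (M = -2*(36 - 1*(-5)) = -2*(36 + 5) = -2*41 = -82)
a(S) = S²
-44962 - a(M) = -44962 - 1*(-82)² = -44962 - 1*6724 = -44962 - 6724 = -51686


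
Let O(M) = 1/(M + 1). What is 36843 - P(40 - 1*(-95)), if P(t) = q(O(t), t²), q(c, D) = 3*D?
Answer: -17832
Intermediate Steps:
O(M) = 1/(1 + M)
P(t) = 3*t²
36843 - P(40 - 1*(-95)) = 36843 - 3*(40 - 1*(-95))² = 36843 - 3*(40 + 95)² = 36843 - 3*135² = 36843 - 3*18225 = 36843 - 1*54675 = 36843 - 54675 = -17832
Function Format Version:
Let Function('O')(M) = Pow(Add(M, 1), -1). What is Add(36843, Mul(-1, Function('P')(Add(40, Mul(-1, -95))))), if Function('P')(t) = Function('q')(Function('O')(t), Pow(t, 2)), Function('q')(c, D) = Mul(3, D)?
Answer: -17832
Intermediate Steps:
Function('O')(M) = Pow(Add(1, M), -1)
Function('P')(t) = Mul(3, Pow(t, 2))
Add(36843, Mul(-1, Function('P')(Add(40, Mul(-1, -95))))) = Add(36843, Mul(-1, Mul(3, Pow(Add(40, Mul(-1, -95)), 2)))) = Add(36843, Mul(-1, Mul(3, Pow(Add(40, 95), 2)))) = Add(36843, Mul(-1, Mul(3, Pow(135, 2)))) = Add(36843, Mul(-1, Mul(3, 18225))) = Add(36843, Mul(-1, 54675)) = Add(36843, -54675) = -17832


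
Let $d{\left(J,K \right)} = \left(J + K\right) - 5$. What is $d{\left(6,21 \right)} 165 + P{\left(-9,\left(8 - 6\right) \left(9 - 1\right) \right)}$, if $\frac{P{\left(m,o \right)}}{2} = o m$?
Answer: $3342$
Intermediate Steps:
$d{\left(J,K \right)} = -5 + J + K$
$P{\left(m,o \right)} = 2 m o$ ($P{\left(m,o \right)} = 2 o m = 2 m o$)
$d{\left(6,21 \right)} 165 + P{\left(-9,\left(8 - 6\right) \left(9 - 1\right) \right)} = \left(-5 + 6 + 21\right) 165 + 2 \left(-9\right) \left(8 - 6\right) \left(9 - 1\right) = 22 \cdot 165 + 2 \left(-9\right) 2 \cdot 8 = 3630 + 2 \left(-9\right) 16 = 3630 - 288 = 3342$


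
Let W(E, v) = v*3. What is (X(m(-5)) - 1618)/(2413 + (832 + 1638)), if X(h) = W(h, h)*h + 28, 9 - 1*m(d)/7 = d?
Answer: 27222/4883 ≈ 5.5749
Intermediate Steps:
m(d) = 63 - 7*d
W(E, v) = 3*v
X(h) = 28 + 3*h² (X(h) = (3*h)*h + 28 = 3*h² + 28 = 28 + 3*h²)
(X(m(-5)) - 1618)/(2413 + (832 + 1638)) = ((28 + 3*(63 - 7*(-5))²) - 1618)/(2413 + (832 + 1638)) = ((28 + 3*(63 + 35)²) - 1618)/(2413 + 2470) = ((28 + 3*98²) - 1618)/4883 = ((28 + 3*9604) - 1618)*(1/4883) = ((28 + 28812) - 1618)*(1/4883) = (28840 - 1618)*(1/4883) = 27222*(1/4883) = 27222/4883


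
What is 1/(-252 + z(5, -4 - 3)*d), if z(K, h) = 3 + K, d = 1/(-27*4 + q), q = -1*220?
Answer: -41/10333 ≈ -0.0039679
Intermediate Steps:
q = -220
d = -1/328 (d = 1/(-27*4 - 220) = 1/(-108 - 220) = 1/(-328) = -1/328 ≈ -0.0030488)
1/(-252 + z(5, -4 - 3)*d) = 1/(-252 + (3 + 5)*(-1/328)) = 1/(-252 + 8*(-1/328)) = 1/(-252 - 1/41) = 1/(-10333/41) = -41/10333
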